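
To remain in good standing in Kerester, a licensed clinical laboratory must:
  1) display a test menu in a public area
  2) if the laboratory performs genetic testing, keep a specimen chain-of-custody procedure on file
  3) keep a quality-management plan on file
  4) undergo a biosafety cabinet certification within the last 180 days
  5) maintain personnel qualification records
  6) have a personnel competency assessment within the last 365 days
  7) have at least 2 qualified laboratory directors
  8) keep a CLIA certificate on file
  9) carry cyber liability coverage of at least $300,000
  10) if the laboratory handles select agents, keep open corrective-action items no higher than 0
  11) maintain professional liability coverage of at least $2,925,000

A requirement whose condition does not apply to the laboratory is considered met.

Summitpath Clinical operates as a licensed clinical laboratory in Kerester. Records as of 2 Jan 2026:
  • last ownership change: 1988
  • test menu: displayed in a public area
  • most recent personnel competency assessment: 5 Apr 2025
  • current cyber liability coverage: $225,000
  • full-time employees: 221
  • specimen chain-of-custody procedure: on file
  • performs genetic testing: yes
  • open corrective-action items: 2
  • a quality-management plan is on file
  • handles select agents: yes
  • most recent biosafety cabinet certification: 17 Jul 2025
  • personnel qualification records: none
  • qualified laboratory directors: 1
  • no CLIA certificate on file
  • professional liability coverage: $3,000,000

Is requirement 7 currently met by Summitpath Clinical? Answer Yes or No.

7. qualified laboratory directors 1 < 2 → not met

No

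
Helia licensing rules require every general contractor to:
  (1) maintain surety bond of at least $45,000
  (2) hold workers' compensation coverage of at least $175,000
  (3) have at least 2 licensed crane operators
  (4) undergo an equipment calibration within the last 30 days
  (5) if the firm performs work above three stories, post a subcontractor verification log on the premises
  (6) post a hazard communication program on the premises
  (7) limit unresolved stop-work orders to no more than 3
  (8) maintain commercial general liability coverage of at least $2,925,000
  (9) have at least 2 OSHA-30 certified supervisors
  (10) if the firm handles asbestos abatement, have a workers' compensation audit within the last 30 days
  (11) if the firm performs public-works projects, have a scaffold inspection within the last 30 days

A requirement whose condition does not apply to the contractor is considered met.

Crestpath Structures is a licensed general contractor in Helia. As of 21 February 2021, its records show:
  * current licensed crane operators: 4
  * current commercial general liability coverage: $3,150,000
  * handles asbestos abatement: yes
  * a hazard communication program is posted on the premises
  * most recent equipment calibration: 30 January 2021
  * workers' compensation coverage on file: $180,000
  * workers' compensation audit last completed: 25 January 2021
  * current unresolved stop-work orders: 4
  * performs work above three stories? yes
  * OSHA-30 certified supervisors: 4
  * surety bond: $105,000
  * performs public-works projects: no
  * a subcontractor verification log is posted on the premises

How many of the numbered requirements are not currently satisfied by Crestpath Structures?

1. surety bond $105,000 ≥ $45,000 → met
2. workers' compensation coverage $180,000 ≥ $175,000 → met
3. licensed crane operators 4 ≥ 2 → met
4. equipment calibration 22 days ago vs limit 30 → met
5. condition 'performs work above three stories' holds; subcontractor verification log present → met
6. hazard communication program present → met
7. unresolved stop-work orders 4 > 3 → not met
8. commercial general liability coverage $3,150,000 ≥ $2,925,000 → met
9. OSHA-30 certified supervisors 4 ≥ 2 → met
10. condition 'handles asbestos abatement' holds; workers' compensation audit 27 days ago vs limit 30 → met
11. condition 'performs public-works projects' does not hold → requirement n/a → met
Not met: 1 of 11

1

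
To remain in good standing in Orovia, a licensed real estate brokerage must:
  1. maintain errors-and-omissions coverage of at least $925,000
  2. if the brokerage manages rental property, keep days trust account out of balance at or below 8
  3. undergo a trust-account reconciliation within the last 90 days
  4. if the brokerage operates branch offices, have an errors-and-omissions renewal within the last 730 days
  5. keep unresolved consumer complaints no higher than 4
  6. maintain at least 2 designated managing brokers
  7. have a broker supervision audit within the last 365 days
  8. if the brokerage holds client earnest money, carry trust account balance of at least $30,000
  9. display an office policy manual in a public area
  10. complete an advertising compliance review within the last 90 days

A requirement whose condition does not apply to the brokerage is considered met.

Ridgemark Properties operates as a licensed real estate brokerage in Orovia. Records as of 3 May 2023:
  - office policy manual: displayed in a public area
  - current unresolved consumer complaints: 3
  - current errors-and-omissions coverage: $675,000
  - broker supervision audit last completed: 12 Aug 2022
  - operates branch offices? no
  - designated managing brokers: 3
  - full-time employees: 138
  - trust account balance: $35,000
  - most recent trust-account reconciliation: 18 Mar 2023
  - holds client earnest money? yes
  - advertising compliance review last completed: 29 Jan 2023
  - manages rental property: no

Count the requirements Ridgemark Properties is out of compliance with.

1. errors-and-omissions coverage $675,000 < $925,000 → not met
2. condition 'manages rental property' does not hold → requirement n/a → met
3. trust-account reconciliation 46 days ago vs limit 90 → met
4. condition 'operates branch offices' does not hold → requirement n/a → met
5. unresolved consumer complaints 3 ≤ 4 → met
6. designated managing brokers 3 ≥ 2 → met
7. broker supervision audit 264 days ago vs limit 365 → met
8. condition 'holds client earnest money' holds; trust account balance $35,000 ≥ $30,000 → met
9. office policy manual present → met
10. advertising compliance review 94 days ago vs limit 90 → not met
Not met: 2 of 10

2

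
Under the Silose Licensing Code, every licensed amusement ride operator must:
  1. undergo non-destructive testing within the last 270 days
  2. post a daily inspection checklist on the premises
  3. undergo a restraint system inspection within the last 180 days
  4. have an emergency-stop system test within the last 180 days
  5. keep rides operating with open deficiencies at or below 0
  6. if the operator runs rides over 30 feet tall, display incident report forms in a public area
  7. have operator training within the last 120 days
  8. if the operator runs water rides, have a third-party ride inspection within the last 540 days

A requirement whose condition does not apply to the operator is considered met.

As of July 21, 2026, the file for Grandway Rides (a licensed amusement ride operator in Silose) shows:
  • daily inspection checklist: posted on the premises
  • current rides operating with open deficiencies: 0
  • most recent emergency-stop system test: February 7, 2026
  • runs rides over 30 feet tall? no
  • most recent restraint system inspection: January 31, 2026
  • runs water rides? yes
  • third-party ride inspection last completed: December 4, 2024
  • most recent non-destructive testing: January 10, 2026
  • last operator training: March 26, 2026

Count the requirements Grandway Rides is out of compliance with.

1. non-destructive testing 192 days ago vs limit 270 → met
2. daily inspection checklist present → met
3. restraint system inspection 171 days ago vs limit 180 → met
4. emergency-stop system test 164 days ago vs limit 180 → met
5. rides operating with open deficiencies 0 ≤ 0 → met
6. condition 'runs rides over 30 feet tall' does not hold → requirement n/a → met
7. operator training 117 days ago vs limit 120 → met
8. condition 'runs water rides' holds; third-party ride inspection 594 days ago vs limit 540 → not met
Not met: 1 of 8

1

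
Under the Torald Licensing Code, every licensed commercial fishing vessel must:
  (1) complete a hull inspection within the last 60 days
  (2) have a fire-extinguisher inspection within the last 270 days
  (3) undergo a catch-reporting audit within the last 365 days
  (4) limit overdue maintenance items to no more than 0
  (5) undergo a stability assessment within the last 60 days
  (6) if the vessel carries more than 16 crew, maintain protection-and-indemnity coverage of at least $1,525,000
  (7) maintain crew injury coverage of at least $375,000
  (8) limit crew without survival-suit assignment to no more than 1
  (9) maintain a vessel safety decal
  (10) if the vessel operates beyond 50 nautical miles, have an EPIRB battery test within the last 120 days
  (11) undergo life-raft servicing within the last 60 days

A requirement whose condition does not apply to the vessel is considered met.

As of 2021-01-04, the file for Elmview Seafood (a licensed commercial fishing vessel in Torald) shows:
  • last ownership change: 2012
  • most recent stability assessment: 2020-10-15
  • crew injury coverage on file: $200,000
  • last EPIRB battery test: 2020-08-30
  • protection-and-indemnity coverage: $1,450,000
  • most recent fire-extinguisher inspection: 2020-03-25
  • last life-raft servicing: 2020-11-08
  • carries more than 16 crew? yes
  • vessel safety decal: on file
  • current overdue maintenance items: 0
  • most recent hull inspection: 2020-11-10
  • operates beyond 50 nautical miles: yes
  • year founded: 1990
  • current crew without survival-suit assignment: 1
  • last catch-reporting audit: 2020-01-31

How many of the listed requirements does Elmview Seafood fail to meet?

1. hull inspection 55 days ago vs limit 60 → met
2. fire-extinguisher inspection 285 days ago vs limit 270 → not met
3. catch-reporting audit 339 days ago vs limit 365 → met
4. overdue maintenance items 0 ≤ 0 → met
5. stability assessment 81 days ago vs limit 60 → not met
6. condition 'carries more than 16 crew' holds; protection-and-indemnity coverage $1,450,000 < $1,525,000 → not met
7. crew injury coverage $200,000 < $375,000 → not met
8. crew without survival-suit assignment 1 ≤ 1 → met
9. vessel safety decal present → met
10. condition 'operates beyond 50 nautical miles' holds; EPIRB battery test 127 days ago vs limit 120 → not met
11. life-raft servicing 57 days ago vs limit 60 → met
Not met: 5 of 11

5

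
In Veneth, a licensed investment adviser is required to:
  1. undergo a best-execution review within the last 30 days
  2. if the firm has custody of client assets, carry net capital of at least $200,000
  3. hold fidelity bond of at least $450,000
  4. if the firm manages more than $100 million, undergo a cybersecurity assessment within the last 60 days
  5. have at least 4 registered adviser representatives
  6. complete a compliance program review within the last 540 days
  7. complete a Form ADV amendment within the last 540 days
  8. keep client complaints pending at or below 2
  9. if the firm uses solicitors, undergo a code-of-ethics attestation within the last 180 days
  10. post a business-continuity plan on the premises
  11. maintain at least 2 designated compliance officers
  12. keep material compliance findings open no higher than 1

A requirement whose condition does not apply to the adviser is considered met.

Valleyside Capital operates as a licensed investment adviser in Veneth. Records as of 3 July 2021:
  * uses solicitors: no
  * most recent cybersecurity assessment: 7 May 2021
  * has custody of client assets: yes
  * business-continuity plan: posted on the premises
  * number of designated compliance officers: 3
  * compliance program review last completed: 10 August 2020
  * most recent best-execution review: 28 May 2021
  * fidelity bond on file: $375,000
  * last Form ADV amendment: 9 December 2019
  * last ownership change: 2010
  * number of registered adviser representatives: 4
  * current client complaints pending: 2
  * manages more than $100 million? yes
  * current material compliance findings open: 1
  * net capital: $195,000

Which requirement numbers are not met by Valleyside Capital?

1, 2, 3, 7

1. best-execution review 36 days ago vs limit 30 → not met
2. condition 'has custody of client assets' holds; net capital $195,000 < $200,000 → not met
3. fidelity bond $375,000 < $450,000 → not met
4. condition 'manages more than $100 million' holds; cybersecurity assessment 57 days ago vs limit 60 → met
5. registered adviser representatives 4 ≥ 4 → met
6. compliance program review 327 days ago vs limit 540 → met
7. Form ADV amendment 572 days ago vs limit 540 → not met
8. client complaints pending 2 ≤ 2 → met
9. condition 'uses solicitors' does not hold → requirement n/a → met
10. business-continuity plan present → met
11. designated compliance officers 3 ≥ 2 → met
12. material compliance findings open 1 ≤ 1 → met
Not met: 1, 2, 3, 7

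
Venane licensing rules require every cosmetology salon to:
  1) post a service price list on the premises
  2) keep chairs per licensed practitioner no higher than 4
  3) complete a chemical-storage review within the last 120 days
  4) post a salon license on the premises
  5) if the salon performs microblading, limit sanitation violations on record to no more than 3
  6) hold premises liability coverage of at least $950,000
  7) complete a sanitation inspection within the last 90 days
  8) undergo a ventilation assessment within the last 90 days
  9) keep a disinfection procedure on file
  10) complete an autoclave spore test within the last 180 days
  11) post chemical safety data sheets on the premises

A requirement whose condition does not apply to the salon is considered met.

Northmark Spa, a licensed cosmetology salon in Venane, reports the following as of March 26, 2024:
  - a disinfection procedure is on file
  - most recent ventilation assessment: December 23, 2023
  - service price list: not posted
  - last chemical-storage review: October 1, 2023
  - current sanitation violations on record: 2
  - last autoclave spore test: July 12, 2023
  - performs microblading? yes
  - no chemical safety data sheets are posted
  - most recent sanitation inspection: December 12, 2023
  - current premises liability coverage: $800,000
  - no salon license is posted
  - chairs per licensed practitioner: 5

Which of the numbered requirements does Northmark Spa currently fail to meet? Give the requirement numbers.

1, 2, 3, 4, 6, 7, 8, 10, 11

1. service price list absent → not met
2. chairs per licensed practitioner 5 > 4 → not met
3. chemical-storage review 177 days ago vs limit 120 → not met
4. salon license absent → not met
5. condition 'performs microblading' holds; sanitation violations on record 2 ≤ 3 → met
6. premises liability coverage $800,000 < $950,000 → not met
7. sanitation inspection 105 days ago vs limit 90 → not met
8. ventilation assessment 94 days ago vs limit 90 → not met
9. disinfection procedure present → met
10. autoclave spore test 258 days ago vs limit 180 → not met
11. chemical safety data sheets absent → not met
Not met: 1, 2, 3, 4, 6, 7, 8, 10, 11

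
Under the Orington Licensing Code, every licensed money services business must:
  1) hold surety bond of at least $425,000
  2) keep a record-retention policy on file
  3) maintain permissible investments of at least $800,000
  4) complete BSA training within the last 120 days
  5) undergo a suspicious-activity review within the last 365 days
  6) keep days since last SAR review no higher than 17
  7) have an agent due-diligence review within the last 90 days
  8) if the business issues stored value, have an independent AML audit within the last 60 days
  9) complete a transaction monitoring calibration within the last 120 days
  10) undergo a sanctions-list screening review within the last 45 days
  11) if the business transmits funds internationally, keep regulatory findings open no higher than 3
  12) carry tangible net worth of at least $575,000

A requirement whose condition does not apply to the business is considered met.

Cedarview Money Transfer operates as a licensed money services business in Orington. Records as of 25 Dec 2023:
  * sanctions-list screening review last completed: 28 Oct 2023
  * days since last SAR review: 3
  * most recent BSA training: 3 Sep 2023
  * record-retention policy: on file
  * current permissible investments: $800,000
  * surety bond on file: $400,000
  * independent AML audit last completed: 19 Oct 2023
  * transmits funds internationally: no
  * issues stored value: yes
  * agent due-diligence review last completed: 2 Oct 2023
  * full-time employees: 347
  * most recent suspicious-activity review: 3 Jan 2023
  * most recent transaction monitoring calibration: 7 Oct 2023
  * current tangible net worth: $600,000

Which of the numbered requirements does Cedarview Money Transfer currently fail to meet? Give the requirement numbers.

1. surety bond $400,000 < $425,000 → not met
2. record-retention policy present → met
3. permissible investments $800,000 ≥ $800,000 → met
4. BSA training 113 days ago vs limit 120 → met
5. suspicious-activity review 356 days ago vs limit 365 → met
6. days since last SAR review 3 ≤ 17 → met
7. agent due-diligence review 84 days ago vs limit 90 → met
8. condition 'issues stored value' holds; independent AML audit 67 days ago vs limit 60 → not met
9. transaction monitoring calibration 79 days ago vs limit 120 → met
10. sanctions-list screening review 58 days ago vs limit 45 → not met
11. condition 'transmits funds internationally' does not hold → requirement n/a → met
12. tangible net worth $600,000 ≥ $575,000 → met
Not met: 1, 8, 10

1, 8, 10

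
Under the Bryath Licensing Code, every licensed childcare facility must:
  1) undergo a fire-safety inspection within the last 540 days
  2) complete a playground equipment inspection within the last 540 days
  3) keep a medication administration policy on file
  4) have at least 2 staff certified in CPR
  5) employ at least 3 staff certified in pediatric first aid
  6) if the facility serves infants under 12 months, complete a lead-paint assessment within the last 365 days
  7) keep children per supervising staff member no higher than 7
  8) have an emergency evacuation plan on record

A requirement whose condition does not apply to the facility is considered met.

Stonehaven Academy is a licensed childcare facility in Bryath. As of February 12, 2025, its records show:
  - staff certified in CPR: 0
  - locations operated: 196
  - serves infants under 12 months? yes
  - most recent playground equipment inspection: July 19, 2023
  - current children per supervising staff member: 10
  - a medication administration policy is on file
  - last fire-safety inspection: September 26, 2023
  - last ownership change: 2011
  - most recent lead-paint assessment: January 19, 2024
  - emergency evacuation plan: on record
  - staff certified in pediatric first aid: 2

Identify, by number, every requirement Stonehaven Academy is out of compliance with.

2, 4, 5, 6, 7

1. fire-safety inspection 505 days ago vs limit 540 → met
2. playground equipment inspection 574 days ago vs limit 540 → not met
3. medication administration policy present → met
4. staff certified in CPR 0 < 2 → not met
5. staff certified in pediatric first aid 2 < 3 → not met
6. condition 'serves infants under 12 months' holds; lead-paint assessment 390 days ago vs limit 365 → not met
7. children per supervising staff member 10 > 7 → not met
8. emergency evacuation plan present → met
Not met: 2, 4, 5, 6, 7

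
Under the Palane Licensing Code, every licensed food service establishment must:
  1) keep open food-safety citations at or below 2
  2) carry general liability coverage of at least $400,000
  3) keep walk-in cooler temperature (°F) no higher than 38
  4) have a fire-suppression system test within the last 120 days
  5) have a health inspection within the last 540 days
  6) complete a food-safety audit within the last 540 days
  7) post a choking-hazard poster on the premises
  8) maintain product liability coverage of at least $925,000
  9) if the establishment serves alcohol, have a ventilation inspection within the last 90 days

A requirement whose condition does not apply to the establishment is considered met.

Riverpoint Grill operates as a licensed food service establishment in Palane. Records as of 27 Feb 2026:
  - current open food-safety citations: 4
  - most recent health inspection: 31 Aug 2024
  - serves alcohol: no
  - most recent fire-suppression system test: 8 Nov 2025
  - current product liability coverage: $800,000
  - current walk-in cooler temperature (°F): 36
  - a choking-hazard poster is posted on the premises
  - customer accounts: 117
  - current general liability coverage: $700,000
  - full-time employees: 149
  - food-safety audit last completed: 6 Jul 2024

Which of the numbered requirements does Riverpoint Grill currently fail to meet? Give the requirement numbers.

1, 5, 6, 8

1. open food-safety citations 4 > 2 → not met
2. general liability coverage $700,000 ≥ $400,000 → met
3. walk-in cooler temperature (°F) 36 ≤ 38 → met
4. fire-suppression system test 111 days ago vs limit 120 → met
5. health inspection 545 days ago vs limit 540 → not met
6. food-safety audit 601 days ago vs limit 540 → not met
7. choking-hazard poster present → met
8. product liability coverage $800,000 < $925,000 → not met
9. condition 'serves alcohol' does not hold → requirement n/a → met
Not met: 1, 5, 6, 8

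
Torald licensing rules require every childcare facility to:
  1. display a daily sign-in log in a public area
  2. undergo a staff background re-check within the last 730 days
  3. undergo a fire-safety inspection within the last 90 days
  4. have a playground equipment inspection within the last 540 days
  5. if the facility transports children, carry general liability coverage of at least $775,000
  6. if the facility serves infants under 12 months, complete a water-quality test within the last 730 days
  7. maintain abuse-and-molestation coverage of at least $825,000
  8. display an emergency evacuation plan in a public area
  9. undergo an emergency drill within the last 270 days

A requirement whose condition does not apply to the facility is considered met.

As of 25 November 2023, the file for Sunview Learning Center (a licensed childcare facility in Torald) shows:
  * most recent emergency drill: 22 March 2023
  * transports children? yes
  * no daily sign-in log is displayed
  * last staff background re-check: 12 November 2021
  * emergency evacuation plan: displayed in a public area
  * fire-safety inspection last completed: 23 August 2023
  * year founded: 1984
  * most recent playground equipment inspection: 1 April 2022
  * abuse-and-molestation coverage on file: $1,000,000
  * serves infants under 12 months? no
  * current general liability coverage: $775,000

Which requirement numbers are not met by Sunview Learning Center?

1. daily sign-in log absent → not met
2. staff background re-check 743 days ago vs limit 730 → not met
3. fire-safety inspection 94 days ago vs limit 90 → not met
4. playground equipment inspection 603 days ago vs limit 540 → not met
5. condition 'transports children' holds; general liability coverage $775,000 ≥ $775,000 → met
6. condition 'serves infants under 12 months' does not hold → requirement n/a → met
7. abuse-and-molestation coverage $1,000,000 ≥ $825,000 → met
8. emergency evacuation plan present → met
9. emergency drill 248 days ago vs limit 270 → met
Not met: 1, 2, 3, 4

1, 2, 3, 4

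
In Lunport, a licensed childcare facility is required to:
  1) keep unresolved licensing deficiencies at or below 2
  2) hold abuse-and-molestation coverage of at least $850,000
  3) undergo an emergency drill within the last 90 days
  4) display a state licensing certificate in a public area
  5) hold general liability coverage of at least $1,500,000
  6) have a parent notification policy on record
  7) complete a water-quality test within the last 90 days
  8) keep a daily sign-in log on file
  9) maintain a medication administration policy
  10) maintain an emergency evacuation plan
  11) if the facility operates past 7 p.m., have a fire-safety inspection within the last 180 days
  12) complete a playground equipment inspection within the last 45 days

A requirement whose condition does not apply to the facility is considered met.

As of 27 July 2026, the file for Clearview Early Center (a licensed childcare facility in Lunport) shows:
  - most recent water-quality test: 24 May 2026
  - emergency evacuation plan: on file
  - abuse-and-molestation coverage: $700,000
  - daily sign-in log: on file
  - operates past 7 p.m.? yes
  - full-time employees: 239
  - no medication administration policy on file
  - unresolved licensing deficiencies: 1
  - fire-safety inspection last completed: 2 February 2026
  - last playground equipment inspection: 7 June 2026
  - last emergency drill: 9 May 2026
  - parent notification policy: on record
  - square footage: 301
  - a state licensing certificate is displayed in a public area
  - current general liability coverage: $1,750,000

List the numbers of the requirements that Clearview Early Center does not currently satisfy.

1. unresolved licensing deficiencies 1 ≤ 2 → met
2. abuse-and-molestation coverage $700,000 < $850,000 → not met
3. emergency drill 79 days ago vs limit 90 → met
4. state licensing certificate present → met
5. general liability coverage $1,750,000 ≥ $1,500,000 → met
6. parent notification policy present → met
7. water-quality test 64 days ago vs limit 90 → met
8. daily sign-in log present → met
9. medication administration policy absent → not met
10. emergency evacuation plan present → met
11. condition 'operates past 7 p.m.' holds; fire-safety inspection 175 days ago vs limit 180 → met
12. playground equipment inspection 50 days ago vs limit 45 → not met
Not met: 2, 9, 12

2, 9, 12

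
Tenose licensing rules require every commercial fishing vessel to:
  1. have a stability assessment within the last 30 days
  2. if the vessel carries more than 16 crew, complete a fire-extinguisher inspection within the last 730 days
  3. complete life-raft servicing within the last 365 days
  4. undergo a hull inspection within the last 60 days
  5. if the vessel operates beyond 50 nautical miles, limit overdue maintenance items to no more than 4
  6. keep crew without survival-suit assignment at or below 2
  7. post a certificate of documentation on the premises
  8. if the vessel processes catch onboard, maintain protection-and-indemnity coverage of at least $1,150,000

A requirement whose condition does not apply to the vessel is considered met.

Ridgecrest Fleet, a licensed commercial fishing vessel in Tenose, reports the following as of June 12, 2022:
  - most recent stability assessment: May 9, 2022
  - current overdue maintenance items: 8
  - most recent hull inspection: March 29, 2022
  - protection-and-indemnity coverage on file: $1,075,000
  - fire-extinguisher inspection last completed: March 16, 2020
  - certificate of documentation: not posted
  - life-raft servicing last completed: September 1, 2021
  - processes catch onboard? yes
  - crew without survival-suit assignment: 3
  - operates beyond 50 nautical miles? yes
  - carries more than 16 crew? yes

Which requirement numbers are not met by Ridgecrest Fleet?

1. stability assessment 34 days ago vs limit 30 → not met
2. condition 'carries more than 16 crew' holds; fire-extinguisher inspection 818 days ago vs limit 730 → not met
3. life-raft servicing 284 days ago vs limit 365 → met
4. hull inspection 75 days ago vs limit 60 → not met
5. condition 'operates beyond 50 nautical miles' holds; overdue maintenance items 8 > 4 → not met
6. crew without survival-suit assignment 3 > 2 → not met
7. certificate of documentation absent → not met
8. condition 'processes catch onboard' holds; protection-and-indemnity coverage $1,075,000 < $1,150,000 → not met
Not met: 1, 2, 4, 5, 6, 7, 8

1, 2, 4, 5, 6, 7, 8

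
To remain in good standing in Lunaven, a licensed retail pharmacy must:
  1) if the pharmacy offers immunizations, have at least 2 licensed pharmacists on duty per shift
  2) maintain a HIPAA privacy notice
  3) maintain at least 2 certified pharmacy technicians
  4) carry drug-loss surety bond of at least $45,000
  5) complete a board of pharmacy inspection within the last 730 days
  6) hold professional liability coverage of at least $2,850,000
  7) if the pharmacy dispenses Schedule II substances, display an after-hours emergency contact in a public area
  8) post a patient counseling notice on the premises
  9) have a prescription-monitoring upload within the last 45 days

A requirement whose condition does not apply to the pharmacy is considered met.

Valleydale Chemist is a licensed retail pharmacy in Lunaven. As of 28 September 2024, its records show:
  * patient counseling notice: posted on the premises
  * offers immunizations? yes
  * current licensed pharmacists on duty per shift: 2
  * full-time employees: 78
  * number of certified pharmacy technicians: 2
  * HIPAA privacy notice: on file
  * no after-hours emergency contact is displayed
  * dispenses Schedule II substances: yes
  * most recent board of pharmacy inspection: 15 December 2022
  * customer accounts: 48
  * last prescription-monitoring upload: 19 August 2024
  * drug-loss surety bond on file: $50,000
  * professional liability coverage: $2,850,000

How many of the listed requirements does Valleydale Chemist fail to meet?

1

1. condition 'offers immunizations' holds; licensed pharmacists on duty per shift 2 ≥ 2 → met
2. HIPAA privacy notice present → met
3. certified pharmacy technicians 2 ≥ 2 → met
4. drug-loss surety bond $50,000 ≥ $45,000 → met
5. board of pharmacy inspection 653 days ago vs limit 730 → met
6. professional liability coverage $2,850,000 ≥ $2,850,000 → met
7. condition 'dispenses Schedule II substances' holds; after-hours emergency contact absent → not met
8. patient counseling notice present → met
9. prescription-monitoring upload 40 days ago vs limit 45 → met
Not met: 1 of 9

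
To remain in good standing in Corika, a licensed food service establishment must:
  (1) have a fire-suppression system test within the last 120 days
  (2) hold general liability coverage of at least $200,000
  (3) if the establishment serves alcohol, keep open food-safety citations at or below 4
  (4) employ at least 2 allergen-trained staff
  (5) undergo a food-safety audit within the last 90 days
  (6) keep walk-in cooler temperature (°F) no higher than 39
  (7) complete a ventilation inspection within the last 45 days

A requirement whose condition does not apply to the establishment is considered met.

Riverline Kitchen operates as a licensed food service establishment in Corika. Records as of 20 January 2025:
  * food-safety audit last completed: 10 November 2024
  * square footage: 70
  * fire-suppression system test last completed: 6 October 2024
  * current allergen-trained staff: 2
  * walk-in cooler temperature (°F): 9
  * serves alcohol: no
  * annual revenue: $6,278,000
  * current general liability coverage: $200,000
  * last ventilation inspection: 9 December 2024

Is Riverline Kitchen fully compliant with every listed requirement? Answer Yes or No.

Yes

1. fire-suppression system test 106 days ago vs limit 120 → met
2. general liability coverage $200,000 ≥ $200,000 → met
3. condition 'serves alcohol' does not hold → requirement n/a → met
4. allergen-trained staff 2 ≥ 2 → met
5. food-safety audit 71 days ago vs limit 90 → met
6. walk-in cooler temperature (°F) 9 ≤ 39 → met
7. ventilation inspection 42 days ago vs limit 45 → met
All met.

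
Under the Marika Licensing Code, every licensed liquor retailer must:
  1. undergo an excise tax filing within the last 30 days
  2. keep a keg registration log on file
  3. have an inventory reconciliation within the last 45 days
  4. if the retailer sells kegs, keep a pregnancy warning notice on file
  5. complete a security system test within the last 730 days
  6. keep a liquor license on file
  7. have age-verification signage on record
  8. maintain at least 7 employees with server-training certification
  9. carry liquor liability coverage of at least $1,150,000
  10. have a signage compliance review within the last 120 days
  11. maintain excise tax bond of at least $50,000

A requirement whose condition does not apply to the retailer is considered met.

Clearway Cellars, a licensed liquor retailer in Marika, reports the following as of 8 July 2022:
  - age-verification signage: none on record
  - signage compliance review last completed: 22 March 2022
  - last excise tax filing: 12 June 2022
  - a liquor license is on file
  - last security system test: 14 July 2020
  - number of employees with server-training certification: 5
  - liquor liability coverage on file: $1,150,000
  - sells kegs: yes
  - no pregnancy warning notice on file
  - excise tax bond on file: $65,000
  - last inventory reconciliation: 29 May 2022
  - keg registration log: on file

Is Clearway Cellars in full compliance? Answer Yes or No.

1. excise tax filing 26 days ago vs limit 30 → met
2. keg registration log present → met
3. inventory reconciliation 40 days ago vs limit 45 → met
4. condition 'sells kegs' holds; pregnancy warning notice absent → not met
5. security system test 724 days ago vs limit 730 → met
6. liquor license present → met
7. age-verification signage absent → not met
8. employees with server-training certification 5 < 7 → not met
9. liquor liability coverage $1,150,000 ≥ $1,150,000 → met
10. signage compliance review 108 days ago vs limit 120 → met
11. excise tax bond $65,000 ≥ $50,000 → met
Not met: 4, 7, 8

No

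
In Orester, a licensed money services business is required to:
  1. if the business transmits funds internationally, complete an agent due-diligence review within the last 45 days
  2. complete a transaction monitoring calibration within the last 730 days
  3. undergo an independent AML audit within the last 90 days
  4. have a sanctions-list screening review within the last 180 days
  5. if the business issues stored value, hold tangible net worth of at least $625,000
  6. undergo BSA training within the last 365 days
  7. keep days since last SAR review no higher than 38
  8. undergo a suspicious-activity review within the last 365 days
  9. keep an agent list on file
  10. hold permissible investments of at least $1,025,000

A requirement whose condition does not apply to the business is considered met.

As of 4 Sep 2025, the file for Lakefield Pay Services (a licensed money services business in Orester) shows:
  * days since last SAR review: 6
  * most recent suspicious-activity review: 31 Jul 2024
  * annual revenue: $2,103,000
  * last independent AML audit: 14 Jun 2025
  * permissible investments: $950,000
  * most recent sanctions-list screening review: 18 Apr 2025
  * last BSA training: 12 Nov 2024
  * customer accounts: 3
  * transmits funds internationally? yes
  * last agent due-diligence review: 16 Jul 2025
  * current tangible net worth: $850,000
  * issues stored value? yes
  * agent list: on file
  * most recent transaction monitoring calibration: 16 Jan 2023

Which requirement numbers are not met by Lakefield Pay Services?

1, 2, 8, 10

1. condition 'transmits funds internationally' holds; agent due-diligence review 50 days ago vs limit 45 → not met
2. transaction monitoring calibration 962 days ago vs limit 730 → not met
3. independent AML audit 82 days ago vs limit 90 → met
4. sanctions-list screening review 139 days ago vs limit 180 → met
5. condition 'issues stored value' holds; tangible net worth $850,000 ≥ $625,000 → met
6. BSA training 296 days ago vs limit 365 → met
7. days since last SAR review 6 ≤ 38 → met
8. suspicious-activity review 400 days ago vs limit 365 → not met
9. agent list present → met
10. permissible investments $950,000 < $1,025,000 → not met
Not met: 1, 2, 8, 10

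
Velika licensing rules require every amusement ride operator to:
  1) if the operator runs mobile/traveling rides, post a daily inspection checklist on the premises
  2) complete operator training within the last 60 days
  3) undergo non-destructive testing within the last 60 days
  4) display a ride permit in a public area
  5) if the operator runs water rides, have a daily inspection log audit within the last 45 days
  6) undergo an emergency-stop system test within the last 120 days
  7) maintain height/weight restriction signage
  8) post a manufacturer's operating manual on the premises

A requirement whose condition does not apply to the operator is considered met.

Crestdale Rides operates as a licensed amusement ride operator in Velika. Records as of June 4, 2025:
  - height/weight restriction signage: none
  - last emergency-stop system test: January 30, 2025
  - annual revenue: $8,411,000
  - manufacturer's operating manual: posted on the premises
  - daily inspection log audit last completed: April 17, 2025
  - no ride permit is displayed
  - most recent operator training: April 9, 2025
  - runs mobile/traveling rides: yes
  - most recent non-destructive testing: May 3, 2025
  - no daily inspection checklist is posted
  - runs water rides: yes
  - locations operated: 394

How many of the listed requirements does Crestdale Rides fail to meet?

5

1. condition 'runs mobile/traveling rides' holds; daily inspection checklist absent → not met
2. operator training 56 days ago vs limit 60 → met
3. non-destructive testing 32 days ago vs limit 60 → met
4. ride permit absent → not met
5. condition 'runs water rides' holds; daily inspection log audit 48 days ago vs limit 45 → not met
6. emergency-stop system test 125 days ago vs limit 120 → not met
7. height/weight restriction signage absent → not met
8. manufacturer's operating manual present → met
Not met: 5 of 8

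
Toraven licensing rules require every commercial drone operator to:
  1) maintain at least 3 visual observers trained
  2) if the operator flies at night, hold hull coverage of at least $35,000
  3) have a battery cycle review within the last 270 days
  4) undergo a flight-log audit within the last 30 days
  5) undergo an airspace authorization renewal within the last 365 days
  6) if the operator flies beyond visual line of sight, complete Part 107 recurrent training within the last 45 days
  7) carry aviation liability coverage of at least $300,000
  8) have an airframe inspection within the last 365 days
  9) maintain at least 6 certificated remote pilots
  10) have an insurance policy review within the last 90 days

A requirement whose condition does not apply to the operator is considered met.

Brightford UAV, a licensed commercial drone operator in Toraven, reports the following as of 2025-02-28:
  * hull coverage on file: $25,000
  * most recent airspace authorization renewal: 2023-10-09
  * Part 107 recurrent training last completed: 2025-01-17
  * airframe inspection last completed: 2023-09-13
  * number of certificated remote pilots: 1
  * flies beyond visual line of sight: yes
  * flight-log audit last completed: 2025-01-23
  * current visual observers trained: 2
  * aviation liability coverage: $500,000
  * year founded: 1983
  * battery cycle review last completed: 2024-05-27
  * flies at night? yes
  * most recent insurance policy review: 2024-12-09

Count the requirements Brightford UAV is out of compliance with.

1. visual observers trained 2 < 3 → not met
2. condition 'flies at night' holds; hull coverage $25,000 < $35,000 → not met
3. battery cycle review 277 days ago vs limit 270 → not met
4. flight-log audit 36 days ago vs limit 30 → not met
5. airspace authorization renewal 508 days ago vs limit 365 → not met
6. condition 'flies beyond visual line of sight' holds; Part 107 recurrent training 42 days ago vs limit 45 → met
7. aviation liability coverage $500,000 ≥ $300,000 → met
8. airframe inspection 534 days ago vs limit 365 → not met
9. certificated remote pilots 1 < 6 → not met
10. insurance policy review 81 days ago vs limit 90 → met
Not met: 7 of 10

7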